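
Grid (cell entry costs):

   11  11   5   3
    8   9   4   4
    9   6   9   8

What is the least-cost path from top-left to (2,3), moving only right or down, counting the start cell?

42

Best path: r0c0 r0c1 r0c2 r0c3 r1c3 r2c3
Cost: 11 + 11 + 5 + 3 + 4 + 8 = 42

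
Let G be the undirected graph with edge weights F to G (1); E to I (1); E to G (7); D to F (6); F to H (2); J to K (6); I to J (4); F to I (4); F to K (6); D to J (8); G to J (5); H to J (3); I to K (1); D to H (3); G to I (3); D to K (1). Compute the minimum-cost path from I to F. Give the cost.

4

Checking several routes:
I - K - D - H - F: 1 + 1 + 3 + 2 = 7
I - G - F: 3 + 1 = 4
I - F: 4
The minimum is 4.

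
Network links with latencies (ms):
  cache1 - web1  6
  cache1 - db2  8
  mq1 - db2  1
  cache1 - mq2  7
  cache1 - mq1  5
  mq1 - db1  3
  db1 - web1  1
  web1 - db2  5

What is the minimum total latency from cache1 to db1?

Some routes from cache1 to db1:
cache1→web1→db1: 6 + 1 = 7
cache1→db2→mq1→db1: 8 + 1 + 3 = 12
cache1→mq1→db1: 5 + 3 = 8
Best route has total 7 ms.

7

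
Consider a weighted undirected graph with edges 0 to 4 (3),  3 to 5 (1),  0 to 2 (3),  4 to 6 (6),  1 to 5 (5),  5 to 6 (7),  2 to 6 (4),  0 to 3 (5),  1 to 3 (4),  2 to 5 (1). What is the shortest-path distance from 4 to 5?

7

Checking several routes:
4→6→2→5: 6 + 4 + 1 = 11
4→0→2→5: 3 + 3 + 1 = 7
4→0→2→6→5: 3 + 3 + 4 + 7 = 17
4→0→3→5: 3 + 5 + 1 = 9
4→6→5: 6 + 7 = 13
Best route has total 7.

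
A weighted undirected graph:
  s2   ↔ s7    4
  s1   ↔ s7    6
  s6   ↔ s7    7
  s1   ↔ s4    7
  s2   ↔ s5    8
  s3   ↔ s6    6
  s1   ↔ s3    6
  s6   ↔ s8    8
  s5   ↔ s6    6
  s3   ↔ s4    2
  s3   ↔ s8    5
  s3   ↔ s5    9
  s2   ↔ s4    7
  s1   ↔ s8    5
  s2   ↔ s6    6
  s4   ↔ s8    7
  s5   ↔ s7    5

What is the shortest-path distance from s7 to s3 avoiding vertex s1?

A few of the s7→s3 routes:
s7-s6-s8-s3: 7 + 8 + 5 = 20
s7-s2-s6-s3: 4 + 6 + 6 = 16
s7-s2-s4-s3: 4 + 7 + 2 = 13
s7-s6-s3: 7 + 6 = 13
s7-s5-s3: 5 + 9 = 14
s7-s5-s6-s3: 5 + 6 + 6 = 17
Shortest: 13.

13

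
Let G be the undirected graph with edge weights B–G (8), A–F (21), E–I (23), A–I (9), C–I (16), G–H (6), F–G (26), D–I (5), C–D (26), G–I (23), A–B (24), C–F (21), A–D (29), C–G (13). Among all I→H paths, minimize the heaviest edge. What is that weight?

Checking several routes:
I - C - F - A - B - G - H: max(16, 21, 21, 24, 8, 6) = 24
I - G - H: max(23, 6) = 23
I - C - G - H: max(16, 13, 6) = 16
I - A - B - G - H: max(9, 24, 8, 6) = 24
I - A - F - C - G - H: max(9, 21, 21, 13, 6) = 21
Best route has worst link 16.

16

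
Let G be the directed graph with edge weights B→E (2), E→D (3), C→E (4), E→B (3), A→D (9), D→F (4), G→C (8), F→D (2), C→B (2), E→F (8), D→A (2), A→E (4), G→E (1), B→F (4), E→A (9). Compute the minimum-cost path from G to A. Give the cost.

6

Checking several routes:
G→E→B→F→D→A: 1 + 3 + 4 + 2 + 2 = 12
G→E→D→A: 1 + 3 + 2 = 6
G→E→A: 1 + 9 = 10
Best route has total 6.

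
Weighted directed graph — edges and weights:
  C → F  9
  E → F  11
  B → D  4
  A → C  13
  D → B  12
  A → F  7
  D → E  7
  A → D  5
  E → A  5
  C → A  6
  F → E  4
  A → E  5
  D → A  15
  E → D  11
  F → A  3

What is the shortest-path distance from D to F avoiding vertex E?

22

Paths from D to F avoiding E:
D → A → C → F: 15 + 13 + 9 = 37
D → A → F: 15 + 7 = 22
The minimum is 22.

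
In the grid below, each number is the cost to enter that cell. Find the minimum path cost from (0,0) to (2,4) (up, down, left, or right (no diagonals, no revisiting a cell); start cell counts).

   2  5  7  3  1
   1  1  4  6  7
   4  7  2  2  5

17

One optimal route is r0c0→r1c0→r1c1→r1c2→r2c2→r2c3→r2c4.
Its cost is 2 + 1 + 1 + 4 + 2 + 2 + 5 = 17.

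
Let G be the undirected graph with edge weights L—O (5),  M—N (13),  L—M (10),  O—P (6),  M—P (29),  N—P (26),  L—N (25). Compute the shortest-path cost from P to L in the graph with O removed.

39

Comparing a few candidate routes:
P → N → L: 26 + 25 = 51
P → M → L: 29 + 10 = 39
P → N → M → L: 26 + 13 + 10 = 49
Best route has total 39.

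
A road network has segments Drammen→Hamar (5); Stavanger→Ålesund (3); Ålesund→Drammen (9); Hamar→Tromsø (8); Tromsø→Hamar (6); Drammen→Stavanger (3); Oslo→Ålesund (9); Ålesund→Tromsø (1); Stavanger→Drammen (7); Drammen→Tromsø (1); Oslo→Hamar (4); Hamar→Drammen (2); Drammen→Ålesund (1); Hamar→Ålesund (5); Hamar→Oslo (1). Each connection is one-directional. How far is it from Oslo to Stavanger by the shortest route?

Paths from Oslo to Stavanger:
Oslo→Ålesund→Tromsø→Hamar→Drammen→Stavanger: 9 + 1 + 6 + 2 + 3 = 21
Oslo→Hamar→Ålesund→Drammen→Stavanger: 4 + 5 + 9 + 3 = 21
Oslo→Hamar→Drammen→Stavanger: 4 + 2 + 3 = 9
Oslo→Ålesund→Drammen→Stavanger: 9 + 9 + 3 = 21
The minimum is 9 mi.

9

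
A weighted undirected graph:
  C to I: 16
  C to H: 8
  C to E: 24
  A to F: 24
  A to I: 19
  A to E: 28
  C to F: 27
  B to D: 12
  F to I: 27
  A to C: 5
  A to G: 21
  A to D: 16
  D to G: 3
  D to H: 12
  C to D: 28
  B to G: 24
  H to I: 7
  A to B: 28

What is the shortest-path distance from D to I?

Some routes from D to I:
D→A→C→H→I: 16 + 5 + 8 + 7 = 36
D→H→I: 12 + 7 = 19
D→H→C→I: 12 + 8 + 16 = 36
D→A→I: 16 + 19 = 35
The minimum is 19.

19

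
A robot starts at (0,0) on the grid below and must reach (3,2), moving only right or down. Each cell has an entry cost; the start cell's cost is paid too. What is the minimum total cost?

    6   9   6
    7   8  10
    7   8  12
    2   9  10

Take r0c0 -> r1c0 -> r2c0 -> r3c0 -> r3c1 -> r3c2 for a total of 6 + 7 + 7 + 2 + 9 + 10 = 41.
(Top row then right column would cost 53.)

41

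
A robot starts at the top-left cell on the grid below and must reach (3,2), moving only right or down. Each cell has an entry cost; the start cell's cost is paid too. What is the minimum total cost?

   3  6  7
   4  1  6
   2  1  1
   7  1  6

16

Best path: r0c0→r1c0→r1c1→r2c1→r2c2→r3c2
Cost: 3 + 4 + 1 + 1 + 1 + 6 = 16
For comparison, the top-then-right route costs 29.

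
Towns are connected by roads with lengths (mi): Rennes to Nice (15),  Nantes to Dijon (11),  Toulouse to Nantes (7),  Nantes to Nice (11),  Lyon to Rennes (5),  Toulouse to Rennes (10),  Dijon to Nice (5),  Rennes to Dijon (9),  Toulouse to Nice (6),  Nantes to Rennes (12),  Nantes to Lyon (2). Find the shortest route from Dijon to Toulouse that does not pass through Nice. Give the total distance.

Comparing a few candidate routes:
Dijon → Nantes → Lyon → Rennes → Toulouse: 11 + 2 + 5 + 10 = 28
Dijon → Nantes → Toulouse: 11 + 7 = 18
Dijon → Rennes → Toulouse: 9 + 10 = 19
Dijon → Rennes → Lyon → Nantes → Toulouse: 9 + 5 + 2 + 7 = 23
Dijon → Rennes → Nantes → Toulouse: 9 + 12 + 7 = 28
Shortest: 18 mi.

18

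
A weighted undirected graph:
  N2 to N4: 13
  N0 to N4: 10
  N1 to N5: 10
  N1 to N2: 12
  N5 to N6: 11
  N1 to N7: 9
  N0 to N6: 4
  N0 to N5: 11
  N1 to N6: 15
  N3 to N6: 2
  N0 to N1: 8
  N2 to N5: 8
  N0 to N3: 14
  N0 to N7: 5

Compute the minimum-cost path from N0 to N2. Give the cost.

Checking several routes:
N0-N5-N2: 11 + 8 = 19
N0-N1-N2: 8 + 12 = 20
N0-N4-N2: 10 + 13 = 23
N0-N1-N5-N2: 8 + 10 + 8 = 26
N0-N6-N5-N2: 4 + 11 + 8 = 23
Best route has total 19.

19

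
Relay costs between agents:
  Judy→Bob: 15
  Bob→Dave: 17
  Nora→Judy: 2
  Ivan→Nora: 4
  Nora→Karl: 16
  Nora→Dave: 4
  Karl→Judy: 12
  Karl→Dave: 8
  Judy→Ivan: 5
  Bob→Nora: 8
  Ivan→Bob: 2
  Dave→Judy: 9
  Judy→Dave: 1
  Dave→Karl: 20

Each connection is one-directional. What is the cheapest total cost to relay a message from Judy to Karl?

Checking several routes:
Judy - Ivan - Bob - Nora - Karl: 5 + 2 + 8 + 16 = 31
Judy - Ivan - Nora - Karl: 5 + 4 + 16 = 25
Judy - Ivan - Nora - Dave - Karl: 5 + 4 + 4 + 20 = 33
Judy - Dave - Karl: 1 + 20 = 21
The minimum is 21.

21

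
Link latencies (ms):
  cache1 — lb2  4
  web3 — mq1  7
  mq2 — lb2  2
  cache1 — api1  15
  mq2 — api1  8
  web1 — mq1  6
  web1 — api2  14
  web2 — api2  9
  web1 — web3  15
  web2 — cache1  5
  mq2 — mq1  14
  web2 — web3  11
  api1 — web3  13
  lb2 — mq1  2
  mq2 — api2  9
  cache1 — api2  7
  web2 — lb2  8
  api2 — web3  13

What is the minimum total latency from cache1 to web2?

5

Some routes from cache1 to web2:
cache1 → lb2 → web2: 4 + 8 = 12
cache1 → lb2 → mq2 → api2 → web2: 4 + 2 + 9 + 9 = 24
cache1 → api2 → web2: 7 + 9 = 16
cache1 → web2: 5
The minimum is 5 ms.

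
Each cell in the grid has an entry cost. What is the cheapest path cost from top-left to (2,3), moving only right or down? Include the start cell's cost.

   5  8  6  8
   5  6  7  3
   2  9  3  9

33

Path (0,0) -> (1,0) -> (2,0) -> (2,1) -> (2,2) -> (2,3): 5 + 5 + 2 + 9 + 3 + 9 = 33.
(Top row then right column would cost 39.)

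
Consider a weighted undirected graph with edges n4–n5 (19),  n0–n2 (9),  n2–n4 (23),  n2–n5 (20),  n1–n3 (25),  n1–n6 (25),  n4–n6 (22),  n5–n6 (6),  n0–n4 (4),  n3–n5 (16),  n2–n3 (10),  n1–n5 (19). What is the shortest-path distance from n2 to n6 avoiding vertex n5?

35

Paths from n2 to n6 avoiding n5:
n2 - n4 - n6: 23 + 22 = 45
n2 - n0 - n4 - n6: 9 + 4 + 22 = 35
n2 - n3 - n1 - n6: 10 + 25 + 25 = 60
The minimum is 35.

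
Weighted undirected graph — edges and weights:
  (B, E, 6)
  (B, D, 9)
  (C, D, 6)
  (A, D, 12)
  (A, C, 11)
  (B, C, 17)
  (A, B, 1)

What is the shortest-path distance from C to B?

12

Checking several routes:
C - D - A - B: 6 + 12 + 1 = 19
C - B: 17
C - A - B: 11 + 1 = 12
C - D - B: 6 + 9 = 15
Best route has total 12.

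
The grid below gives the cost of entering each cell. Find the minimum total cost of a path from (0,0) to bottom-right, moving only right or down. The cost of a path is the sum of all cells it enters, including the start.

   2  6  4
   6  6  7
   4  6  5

23

One optimal route is [0,0] -> [1,0] -> [2,0] -> [2,1] -> [2,2].
Its cost is 2 + 6 + 4 + 6 + 5 = 23.
For comparison, the top-then-right route costs 24.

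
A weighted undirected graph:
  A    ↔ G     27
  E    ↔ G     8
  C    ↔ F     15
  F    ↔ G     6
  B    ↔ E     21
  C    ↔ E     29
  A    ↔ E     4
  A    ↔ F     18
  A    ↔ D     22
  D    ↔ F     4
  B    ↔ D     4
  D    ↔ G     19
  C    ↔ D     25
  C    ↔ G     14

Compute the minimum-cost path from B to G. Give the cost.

14

Comparing a few candidate routes:
B→E→G: 21 + 8 = 29
B→D→G: 4 + 19 = 23
B→D→F→G: 4 + 4 + 6 = 14
Best route has total 14.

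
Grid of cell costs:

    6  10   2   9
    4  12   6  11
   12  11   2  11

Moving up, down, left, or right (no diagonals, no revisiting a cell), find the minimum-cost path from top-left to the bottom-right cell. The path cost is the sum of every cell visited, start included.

Cheapest: r0c0→r0c1→r0c2→r1c2→r2c2→r2c3
  6 + 10 + 2 + 6 + 2 + 11 = 37

37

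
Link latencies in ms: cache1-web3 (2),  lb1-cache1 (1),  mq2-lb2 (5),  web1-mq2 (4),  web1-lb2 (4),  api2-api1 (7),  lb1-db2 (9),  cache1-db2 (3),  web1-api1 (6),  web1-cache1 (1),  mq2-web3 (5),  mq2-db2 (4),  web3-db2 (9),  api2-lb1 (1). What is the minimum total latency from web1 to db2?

Checking several routes:
web1 - cache1 - db2: 1 + 3 = 4
web1 - mq2 - db2: 4 + 4 = 8
web1 - cache1 - web3 - db2: 1 + 2 + 9 = 12
web1 - cache1 - web3 - mq2 - db2: 1 + 2 + 5 + 4 = 12
web1 - cache1 - lb1 - db2: 1 + 1 + 9 = 11
web1 - lb2 - mq2 - db2: 4 + 5 + 4 = 13
Best route has total 4 ms.

4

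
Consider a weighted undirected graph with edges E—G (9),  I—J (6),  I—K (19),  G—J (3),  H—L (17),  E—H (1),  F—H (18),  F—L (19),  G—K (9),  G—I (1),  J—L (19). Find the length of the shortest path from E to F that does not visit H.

Paths from E to F avoiding H:
E-G-J-L-F: 9 + 3 + 19 + 19 = 50
E-G-K-I-J-L-F: 9 + 9 + 19 + 6 + 19 + 19 = 81
E-G-I-J-L-F: 9 + 1 + 6 + 19 + 19 = 54
Shortest: 50.

50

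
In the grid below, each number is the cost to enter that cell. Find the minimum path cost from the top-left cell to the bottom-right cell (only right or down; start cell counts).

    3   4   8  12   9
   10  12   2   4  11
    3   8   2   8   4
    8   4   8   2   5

34

Take [0,0] [0,1] [0,2] [1,2] [2,2] [2,3] [3,3] [3,4] for a total of 3 + 4 + 8 + 2 + 2 + 8 + 2 + 5 = 34.
For comparison, the top-then-right route costs 56.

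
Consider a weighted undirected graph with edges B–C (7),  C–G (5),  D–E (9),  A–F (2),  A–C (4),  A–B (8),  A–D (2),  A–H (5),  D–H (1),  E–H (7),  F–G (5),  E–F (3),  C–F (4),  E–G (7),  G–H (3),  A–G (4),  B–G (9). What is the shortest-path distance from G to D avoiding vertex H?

6

Checking several routes:
G - C - F - A - D: 5 + 4 + 2 + 2 = 13
G - F - A - D: 5 + 2 + 2 = 9
G - E - F - A - D: 7 + 3 + 2 + 2 = 14
G - A - D: 4 + 2 = 6
G - C - A - D: 5 + 4 + 2 = 11
Best route has total 6.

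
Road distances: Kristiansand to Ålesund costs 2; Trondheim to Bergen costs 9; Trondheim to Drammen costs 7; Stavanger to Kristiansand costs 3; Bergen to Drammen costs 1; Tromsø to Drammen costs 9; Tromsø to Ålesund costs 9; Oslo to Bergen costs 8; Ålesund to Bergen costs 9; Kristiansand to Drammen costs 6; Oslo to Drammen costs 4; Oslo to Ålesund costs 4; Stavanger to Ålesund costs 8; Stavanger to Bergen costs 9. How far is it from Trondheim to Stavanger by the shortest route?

Comparing a few candidate routes:
Trondheim - Bergen - Stavanger: 9 + 9 = 18
Trondheim - Drammen - Kristiansand - Stavanger: 7 + 6 + 3 = 16
Trondheim - Drammen - Bergen - Stavanger: 7 + 1 + 9 = 17
Shortest: 16.

16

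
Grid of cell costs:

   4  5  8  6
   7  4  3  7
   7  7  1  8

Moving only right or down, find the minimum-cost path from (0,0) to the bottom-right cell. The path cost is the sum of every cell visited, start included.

25

Best path: [0,0] → [0,1] → [1,1] → [1,2] → [2,2] → [2,3]
Cost: 4 + 5 + 4 + 3 + 1 + 8 = 25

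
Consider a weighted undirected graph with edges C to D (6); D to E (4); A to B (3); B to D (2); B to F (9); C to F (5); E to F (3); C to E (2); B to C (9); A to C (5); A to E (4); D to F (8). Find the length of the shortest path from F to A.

Checking several routes:
F - E - A: 3 + 4 = 7
F - C - A: 5 + 5 = 10
F - C - E - A: 5 + 2 + 4 = 11
F - E - C - A: 3 + 2 + 5 = 10
The minimum is 7.

7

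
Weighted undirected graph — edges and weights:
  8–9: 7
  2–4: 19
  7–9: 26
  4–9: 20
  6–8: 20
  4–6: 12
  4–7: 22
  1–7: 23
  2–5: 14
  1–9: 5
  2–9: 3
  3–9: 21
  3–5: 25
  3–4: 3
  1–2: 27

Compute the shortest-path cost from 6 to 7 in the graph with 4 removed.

Routes from 6 to 7 avoiding 4:
6-8-9-2-1-7: 20 + 7 + 3 + 27 + 23 = 80
6-8-9-7: 20 + 7 + 26 = 53
6-8-9-1-7: 20 + 7 + 5 + 23 = 55
6-8-9-3-5-2-1-7: 20 + 7 + 21 + 25 + 14 + 27 + 23 = 137
Shortest: 53.

53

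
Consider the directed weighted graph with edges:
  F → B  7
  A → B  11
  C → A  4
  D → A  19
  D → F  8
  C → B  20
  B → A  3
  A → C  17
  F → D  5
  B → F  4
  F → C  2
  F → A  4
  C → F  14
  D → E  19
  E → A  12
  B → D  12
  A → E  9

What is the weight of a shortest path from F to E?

13

Comparing a few candidate routes:
F→B→A→E: 7 + 3 + 9 = 19
F→C→A→E: 2 + 4 + 9 = 15
F→A→E: 4 + 9 = 13
Shortest: 13.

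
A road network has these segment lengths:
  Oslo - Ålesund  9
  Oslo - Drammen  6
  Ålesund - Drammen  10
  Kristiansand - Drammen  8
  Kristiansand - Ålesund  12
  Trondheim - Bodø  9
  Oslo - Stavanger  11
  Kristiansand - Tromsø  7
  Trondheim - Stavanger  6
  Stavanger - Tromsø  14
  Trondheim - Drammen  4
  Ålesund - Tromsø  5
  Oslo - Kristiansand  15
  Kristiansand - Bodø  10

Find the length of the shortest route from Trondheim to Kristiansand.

Comparing a few candidate routes:
Trondheim-Drammen-Ålesund-Kristiansand: 4 + 10 + 12 = 26
Trondheim-Drammen-Kristiansand: 4 + 8 = 12
Trondheim-Bodø-Kristiansand: 9 + 10 = 19
Trondheim-Drammen-Ålesund-Tromsø-Kristiansand: 4 + 10 + 5 + 7 = 26
Trondheim-Drammen-Oslo-Kristiansand: 4 + 6 + 15 = 25
The minimum is 12.

12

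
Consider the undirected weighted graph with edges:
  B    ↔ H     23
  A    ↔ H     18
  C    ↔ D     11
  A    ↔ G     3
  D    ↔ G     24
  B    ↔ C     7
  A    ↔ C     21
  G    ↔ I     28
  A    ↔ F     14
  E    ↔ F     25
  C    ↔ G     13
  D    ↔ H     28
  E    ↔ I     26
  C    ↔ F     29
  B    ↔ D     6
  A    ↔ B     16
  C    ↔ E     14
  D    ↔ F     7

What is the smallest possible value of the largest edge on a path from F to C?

Checking several routes:
F-D-B-A-G-C: max(7, 6, 16, 3, 13) = 16
F-D-C: max(7, 11) = 11
F-A-G-C: max(14, 3, 13) = 14
F-D-B-C: max(7, 6, 7) = 7
Best route has worst link 7.

7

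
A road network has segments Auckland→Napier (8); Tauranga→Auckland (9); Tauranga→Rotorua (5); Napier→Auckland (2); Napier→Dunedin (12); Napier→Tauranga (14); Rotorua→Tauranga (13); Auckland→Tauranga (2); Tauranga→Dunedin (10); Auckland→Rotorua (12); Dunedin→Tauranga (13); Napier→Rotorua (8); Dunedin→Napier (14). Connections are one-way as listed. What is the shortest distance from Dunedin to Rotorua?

A few of the Dunedin→Rotorua routes:
Dunedin -> Napier -> Rotorua: 14 + 8 = 22
Dunedin -> Tauranga -> Auckland -> Rotorua: 13 + 9 + 12 = 34
Dunedin -> Tauranga -> Rotorua: 13 + 5 = 18
Dunedin -> Napier -> Auckland -> Tauranga -> Rotorua: 14 + 2 + 2 + 5 = 23
Dunedin -> Napier -> Tauranga -> Rotorua: 14 + 14 + 5 = 33
Dunedin -> Napier -> Auckland -> Rotorua: 14 + 2 + 12 = 28
The minimum is 18 km.

18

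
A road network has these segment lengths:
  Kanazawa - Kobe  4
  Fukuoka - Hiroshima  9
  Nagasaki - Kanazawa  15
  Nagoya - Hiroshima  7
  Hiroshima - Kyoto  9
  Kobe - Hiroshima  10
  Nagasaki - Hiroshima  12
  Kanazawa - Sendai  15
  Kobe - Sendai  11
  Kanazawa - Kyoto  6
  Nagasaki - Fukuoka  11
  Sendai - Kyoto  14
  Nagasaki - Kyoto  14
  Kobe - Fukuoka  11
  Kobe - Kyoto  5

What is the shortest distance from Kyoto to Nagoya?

Some routes from Kyoto to Nagoya:
Kyoto -> Kobe -> Fukuoka -> Hiroshima -> Nagoya: 5 + 11 + 9 + 7 = 32
Kyoto -> Hiroshima -> Nagoya: 9 + 7 = 16
Kyoto -> Nagasaki -> Hiroshima -> Nagoya: 14 + 12 + 7 = 33
Kyoto -> Kobe -> Hiroshima -> Nagoya: 5 + 10 + 7 = 22
Kyoto -> Kanazawa -> Kobe -> Hiroshima -> Nagoya: 6 + 4 + 10 + 7 = 27
Kyoto -> Kanazawa -> Kobe -> Fukuoka -> Hiroshima -> Nagoya: 6 + 4 + 11 + 9 + 7 = 37
The minimum is 16.

16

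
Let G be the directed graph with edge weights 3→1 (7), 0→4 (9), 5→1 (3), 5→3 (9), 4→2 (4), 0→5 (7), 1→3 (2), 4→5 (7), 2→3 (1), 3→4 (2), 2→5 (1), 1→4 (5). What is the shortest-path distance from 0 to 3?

A few of the 0→3 routes:
0-4-2-3: 9 + 4 + 1 = 14
0-5-3: 7 + 9 = 16
0-5-1-3: 7 + 3 + 2 = 12
The minimum is 12.

12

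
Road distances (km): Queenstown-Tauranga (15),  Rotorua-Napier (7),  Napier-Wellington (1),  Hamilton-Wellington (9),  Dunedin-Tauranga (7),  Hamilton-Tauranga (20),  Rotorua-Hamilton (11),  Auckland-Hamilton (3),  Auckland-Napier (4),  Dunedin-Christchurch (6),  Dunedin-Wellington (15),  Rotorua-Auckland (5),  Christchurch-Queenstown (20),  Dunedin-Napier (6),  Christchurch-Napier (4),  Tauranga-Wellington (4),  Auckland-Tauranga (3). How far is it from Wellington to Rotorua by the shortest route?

8

A few of the Wellington→Rotorua routes:
Wellington-Napier-Auckland-Rotorua: 1 + 4 + 5 = 10
Wellington-Napier-Rotorua: 1 + 7 = 8
Wellington-Tauranga-Auckland-Rotorua: 4 + 3 + 5 = 12
Shortest: 8 km.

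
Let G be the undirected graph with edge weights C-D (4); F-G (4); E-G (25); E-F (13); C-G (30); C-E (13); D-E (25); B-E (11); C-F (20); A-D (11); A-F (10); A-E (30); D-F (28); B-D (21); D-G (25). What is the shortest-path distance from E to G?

17

Checking several routes:
E - F - G: 13 + 4 = 17
E - G: 25
E - C - D - G: 13 + 4 + 25 = 42
E - C - D - A - F - G: 13 + 4 + 11 + 10 + 4 = 42
E - C - F - G: 13 + 20 + 4 = 37
Best route has total 17.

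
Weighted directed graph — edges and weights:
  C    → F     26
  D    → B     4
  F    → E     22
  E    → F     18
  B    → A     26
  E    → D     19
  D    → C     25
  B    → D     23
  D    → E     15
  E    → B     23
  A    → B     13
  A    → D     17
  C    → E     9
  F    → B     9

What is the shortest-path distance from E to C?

44

Checking several routes:
E -> F -> B -> D -> C: 18 + 9 + 23 + 25 = 75
E -> B -> D -> C: 23 + 23 + 25 = 71
E -> B -> A -> D -> C: 23 + 26 + 17 + 25 = 91
E -> D -> C: 19 + 25 = 44
Best route has total 44.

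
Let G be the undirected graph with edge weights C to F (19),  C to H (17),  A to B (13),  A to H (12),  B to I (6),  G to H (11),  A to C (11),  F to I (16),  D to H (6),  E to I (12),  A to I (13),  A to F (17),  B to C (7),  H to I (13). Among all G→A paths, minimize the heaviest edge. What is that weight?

Checking several routes:
G→H→A: max(11, 12) = 12
G→H→I→B→A: max(11, 13, 6, 13) = 13
G→H→I→B→C→A: max(11, 13, 6, 7, 11) = 13
The minimum achievable maximum is 12.

12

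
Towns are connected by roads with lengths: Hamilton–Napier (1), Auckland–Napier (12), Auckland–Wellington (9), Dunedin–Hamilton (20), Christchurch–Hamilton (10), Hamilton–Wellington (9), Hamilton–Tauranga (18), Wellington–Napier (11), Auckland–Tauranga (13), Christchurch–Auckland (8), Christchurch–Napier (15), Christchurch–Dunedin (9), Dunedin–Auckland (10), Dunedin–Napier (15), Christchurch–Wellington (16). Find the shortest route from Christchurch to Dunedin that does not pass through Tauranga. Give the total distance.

9

Checking several routes:
Christchurch - Dunedin: 9
Christchurch - Hamilton - Napier - Dunedin: 10 + 1 + 15 = 26
Christchurch - Auckland - Dunedin: 8 + 10 = 18
The minimum is 9.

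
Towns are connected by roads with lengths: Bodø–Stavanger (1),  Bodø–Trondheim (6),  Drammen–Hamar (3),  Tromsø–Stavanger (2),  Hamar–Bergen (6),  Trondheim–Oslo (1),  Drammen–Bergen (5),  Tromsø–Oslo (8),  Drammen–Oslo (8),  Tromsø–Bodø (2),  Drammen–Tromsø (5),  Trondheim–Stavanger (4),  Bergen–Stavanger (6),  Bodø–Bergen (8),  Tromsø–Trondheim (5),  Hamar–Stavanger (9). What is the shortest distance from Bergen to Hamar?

6

Checking several routes:
Bergen - Hamar: 6
Bergen - Drammen - Hamar: 5 + 3 = 8
Bergen - Stavanger - Hamar: 6 + 9 = 15
Best route has total 6.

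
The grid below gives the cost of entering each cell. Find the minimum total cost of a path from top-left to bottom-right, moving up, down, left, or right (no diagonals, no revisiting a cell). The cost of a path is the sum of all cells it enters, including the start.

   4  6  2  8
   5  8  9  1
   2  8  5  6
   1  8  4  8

Best path: r0c0→r1c0→r2c0→r3c0→r3c1→r3c2→r3c3
Cost: 4 + 5 + 2 + 1 + 8 + 4 + 8 = 32

32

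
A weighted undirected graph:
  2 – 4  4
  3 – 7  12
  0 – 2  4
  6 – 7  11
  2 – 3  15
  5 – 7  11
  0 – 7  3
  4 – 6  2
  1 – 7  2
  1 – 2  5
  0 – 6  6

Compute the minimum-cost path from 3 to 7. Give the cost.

Candidate routes:
3→2→0→7: 15 + 4 + 3 = 22
3→2→0→6→7: 15 + 4 + 6 + 11 = 36
3→2→4→6→7: 15 + 4 + 2 + 11 = 32
3→7: 12
3→2→1→7: 15 + 5 + 2 = 22
3→2→4→6→0→7: 15 + 4 + 2 + 6 + 3 = 30
Shortest: 12.

12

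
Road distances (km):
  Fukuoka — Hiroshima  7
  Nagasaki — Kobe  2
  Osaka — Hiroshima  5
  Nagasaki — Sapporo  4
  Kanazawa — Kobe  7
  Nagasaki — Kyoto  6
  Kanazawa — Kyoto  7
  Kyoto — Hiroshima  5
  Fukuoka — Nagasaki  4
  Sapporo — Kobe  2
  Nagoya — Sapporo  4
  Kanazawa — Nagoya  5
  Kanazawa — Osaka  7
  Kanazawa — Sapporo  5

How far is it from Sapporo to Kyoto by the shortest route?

10

A few of the Sapporo→Kyoto routes:
Sapporo-Nagasaki-Kyoto: 4 + 6 = 10
Sapporo-Kobe-Kanazawa-Kyoto: 2 + 7 + 7 = 16
Sapporo-Kobe-Nagasaki-Kyoto: 2 + 2 + 6 = 10
Sapporo-Kanazawa-Kyoto: 5 + 7 = 12
Shortest: 10 km.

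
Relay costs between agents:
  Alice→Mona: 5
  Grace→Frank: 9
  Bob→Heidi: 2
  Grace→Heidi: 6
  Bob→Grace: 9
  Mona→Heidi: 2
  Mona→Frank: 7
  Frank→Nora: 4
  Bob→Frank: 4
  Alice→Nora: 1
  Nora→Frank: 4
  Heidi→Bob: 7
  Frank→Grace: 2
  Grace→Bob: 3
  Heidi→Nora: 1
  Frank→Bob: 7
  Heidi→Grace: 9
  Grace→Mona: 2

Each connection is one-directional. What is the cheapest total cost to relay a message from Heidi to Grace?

7

A few of the Heidi→Grace routes:
Heidi-Grace: 9
Heidi-Nora-Frank-Grace: 1 + 4 + 2 = 7
Heidi-Bob-Frank-Grace: 7 + 4 + 2 = 13
Shortest: 7.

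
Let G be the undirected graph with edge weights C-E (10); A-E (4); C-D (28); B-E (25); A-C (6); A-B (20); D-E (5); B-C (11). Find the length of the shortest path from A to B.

Checking several routes:
A→C→B: 6 + 11 = 17
A→E→C→B: 4 + 10 + 11 = 25
A→E→B: 4 + 25 = 29
A→B: 20
Shortest: 17.

17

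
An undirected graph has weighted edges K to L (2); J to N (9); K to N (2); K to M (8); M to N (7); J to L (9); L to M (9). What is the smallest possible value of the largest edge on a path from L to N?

Candidate routes:
L→K→N: max(2, 2) = 2
L→K→M→N: max(2, 8, 7) = 8
L→M→N: max(9, 7) = 9
L→J→N: max(9, 9) = 9
L→M→K→N: max(9, 8, 2) = 9
The minimum achievable maximum is 2.

2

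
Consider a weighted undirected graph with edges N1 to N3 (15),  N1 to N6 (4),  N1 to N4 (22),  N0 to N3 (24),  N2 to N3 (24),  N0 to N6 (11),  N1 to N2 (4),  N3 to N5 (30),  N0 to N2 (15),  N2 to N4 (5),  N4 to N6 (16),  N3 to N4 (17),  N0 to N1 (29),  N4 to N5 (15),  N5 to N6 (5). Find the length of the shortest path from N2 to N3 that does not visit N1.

Comparing a few candidate routes:
N2→N4→N3: 5 + 17 = 22
N2→N0→N3: 15 + 24 = 39
N2→N4→N5→N3: 5 + 15 + 30 = 50
N2→N3: 24
Best route has total 22.

22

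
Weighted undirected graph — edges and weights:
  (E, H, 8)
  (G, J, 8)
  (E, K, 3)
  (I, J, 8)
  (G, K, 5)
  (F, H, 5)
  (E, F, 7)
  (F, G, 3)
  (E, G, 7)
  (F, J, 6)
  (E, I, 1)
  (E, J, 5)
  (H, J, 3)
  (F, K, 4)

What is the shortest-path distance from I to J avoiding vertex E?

8

Routes from I to J avoiding E:
I -> J: 8
The minimum is 8.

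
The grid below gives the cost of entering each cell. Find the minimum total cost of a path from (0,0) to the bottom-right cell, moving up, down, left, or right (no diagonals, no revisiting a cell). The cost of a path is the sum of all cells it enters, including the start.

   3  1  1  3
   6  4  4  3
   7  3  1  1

Take r0c0 → r0c1 → r0c2 → r1c2 → r2c2 → r2c3 for a total of 3 + 1 + 1 + 4 + 1 + 1 = 11.

11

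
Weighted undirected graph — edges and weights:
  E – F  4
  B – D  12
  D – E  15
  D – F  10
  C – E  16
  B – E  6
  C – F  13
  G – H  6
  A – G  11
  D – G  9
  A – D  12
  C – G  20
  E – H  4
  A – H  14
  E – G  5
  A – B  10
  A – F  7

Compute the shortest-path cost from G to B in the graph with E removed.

21

Comparing a few candidate routes:
G-H-A-B: 6 + 14 + 10 = 30
G-D-B: 9 + 12 = 21
G-A-B: 11 + 10 = 21
Shortest: 21.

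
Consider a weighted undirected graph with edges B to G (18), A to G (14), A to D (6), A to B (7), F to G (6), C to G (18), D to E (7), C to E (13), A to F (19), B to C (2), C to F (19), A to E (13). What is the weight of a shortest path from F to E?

32

A few of the F→E routes:
F - A - D - E: 19 + 6 + 7 = 32
F - A - E: 19 + 13 = 32
F - C - E: 19 + 13 = 32
F - G - A - E: 6 + 14 + 13 = 33
Best route has total 32.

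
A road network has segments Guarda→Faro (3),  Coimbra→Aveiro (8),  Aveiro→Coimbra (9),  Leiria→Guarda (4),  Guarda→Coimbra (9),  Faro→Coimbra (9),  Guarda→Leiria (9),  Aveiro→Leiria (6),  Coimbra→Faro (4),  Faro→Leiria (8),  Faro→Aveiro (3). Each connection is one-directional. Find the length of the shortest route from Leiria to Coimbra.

Candidate routes:
Leiria-Guarda-Faro-Coimbra: 4 + 3 + 9 = 16
Leiria-Guarda-Faro-Aveiro-Coimbra: 4 + 3 + 3 + 9 = 19
Leiria-Guarda-Coimbra: 4 + 9 = 13
The minimum is 13.

13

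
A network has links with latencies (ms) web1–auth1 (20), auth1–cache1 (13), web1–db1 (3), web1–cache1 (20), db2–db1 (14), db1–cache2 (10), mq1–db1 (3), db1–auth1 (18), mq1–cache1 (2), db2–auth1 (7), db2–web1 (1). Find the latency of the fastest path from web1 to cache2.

13

Some routes from web1 to cache2:
web1 -> db2 -> auth1 -> cache1 -> mq1 -> db1 -> cache2: 1 + 7 + 13 + 2 + 3 + 10 = 36
web1 -> cache1 -> mq1 -> db1 -> cache2: 20 + 2 + 3 + 10 = 35
web1 -> db2 -> auth1 -> db1 -> cache2: 1 + 7 + 18 + 10 = 36
web1 -> auth1 -> db1 -> cache2: 20 + 18 + 10 = 48
web1 -> db2 -> db1 -> cache2: 1 + 14 + 10 = 25
web1 -> db1 -> cache2: 3 + 10 = 13
Shortest: 13 ms.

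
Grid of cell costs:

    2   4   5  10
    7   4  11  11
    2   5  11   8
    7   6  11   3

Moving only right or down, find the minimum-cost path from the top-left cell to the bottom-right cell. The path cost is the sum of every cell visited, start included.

One optimal route is [0,0] → [0,1] → [1,1] → [2,1] → [3,1] → [3,2] → [3,3].
Its cost is 2 + 4 + 4 + 5 + 6 + 11 + 3 = 35.
For comparison, the top-then-right route costs 43.

35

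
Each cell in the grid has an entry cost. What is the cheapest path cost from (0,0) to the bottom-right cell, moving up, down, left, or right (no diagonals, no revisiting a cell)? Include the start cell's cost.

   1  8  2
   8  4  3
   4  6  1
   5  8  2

Best path: (0,0) -> (0,1) -> (0,2) -> (1,2) -> (2,2) -> (3,2)
Cost: 1 + 8 + 2 + 3 + 1 + 2 = 17

17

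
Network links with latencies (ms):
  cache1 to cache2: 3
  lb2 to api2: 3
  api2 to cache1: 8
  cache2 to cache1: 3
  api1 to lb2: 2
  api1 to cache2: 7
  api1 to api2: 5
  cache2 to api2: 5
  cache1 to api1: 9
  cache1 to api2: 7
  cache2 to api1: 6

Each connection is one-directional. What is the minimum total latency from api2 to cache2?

Routes from api2 to cache2:
api2 -> cache1 -> api1 -> cache2: 8 + 9 + 7 = 24
api2 -> cache1 -> cache2: 8 + 3 = 11
Shortest: 11 ms.

11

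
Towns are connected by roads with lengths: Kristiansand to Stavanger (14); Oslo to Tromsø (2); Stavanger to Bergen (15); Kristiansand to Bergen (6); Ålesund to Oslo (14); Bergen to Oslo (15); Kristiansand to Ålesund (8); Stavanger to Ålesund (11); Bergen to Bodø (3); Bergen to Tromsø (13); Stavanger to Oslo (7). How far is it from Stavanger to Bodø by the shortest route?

18

Some routes from Stavanger to Bodø:
Stavanger -> Oslo -> Tromsø -> Bergen -> Bodø: 7 + 2 + 13 + 3 = 25
Stavanger -> Kristiansand -> Bergen -> Bodø: 14 + 6 + 3 = 23
Stavanger -> Bergen -> Bodø: 15 + 3 = 18
The minimum is 18.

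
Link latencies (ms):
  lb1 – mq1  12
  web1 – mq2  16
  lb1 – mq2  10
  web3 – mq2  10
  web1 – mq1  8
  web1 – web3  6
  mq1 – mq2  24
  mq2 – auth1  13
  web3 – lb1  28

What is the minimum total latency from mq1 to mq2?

22

Some routes from mq1 to mq2:
mq1 - lb1 - web3 - mq2: 12 + 28 + 10 = 50
mq1 - web1 - web3 - mq2: 8 + 6 + 10 = 24
mq1 - mq2: 24
mq1 - web1 - web3 - lb1 - mq2: 8 + 6 + 28 + 10 = 52
mq1 - lb1 - mq2: 12 + 10 = 22
mq1 - web1 - mq2: 8 + 16 = 24
The minimum is 22 ms.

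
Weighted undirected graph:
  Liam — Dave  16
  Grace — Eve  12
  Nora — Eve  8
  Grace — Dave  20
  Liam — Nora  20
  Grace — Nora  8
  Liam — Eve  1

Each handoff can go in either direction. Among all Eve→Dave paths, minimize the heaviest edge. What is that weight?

Comparing a few candidate routes:
Eve → Liam → Dave: max(1, 16) = 16
Eve → Grace → Dave: max(12, 20) = 20
Eve → Nora → Liam → Dave: max(8, 20, 16) = 20
Eve → Nora → Grace → Dave: max(8, 8, 20) = 20
Eve → Liam → Nora → Grace → Dave: max(1, 20, 8, 20) = 20
Smallest bottleneck: 16.

16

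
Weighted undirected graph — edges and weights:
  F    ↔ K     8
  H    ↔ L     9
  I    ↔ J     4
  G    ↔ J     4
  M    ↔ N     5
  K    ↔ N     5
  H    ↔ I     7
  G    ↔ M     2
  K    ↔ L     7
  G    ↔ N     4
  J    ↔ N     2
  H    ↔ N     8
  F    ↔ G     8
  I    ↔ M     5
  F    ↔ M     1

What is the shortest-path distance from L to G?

Checking several routes:
L-K-N-J-G: 7 + 5 + 2 + 4 = 18
L-K-F-M-G: 7 + 8 + 1 + 2 = 18
L-K-N-G: 7 + 5 + 4 = 16
Shortest: 16.

16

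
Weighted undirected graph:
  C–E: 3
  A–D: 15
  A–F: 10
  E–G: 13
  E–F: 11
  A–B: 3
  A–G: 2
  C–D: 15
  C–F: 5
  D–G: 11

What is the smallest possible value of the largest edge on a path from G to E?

Comparing a few candidate routes:
G → D → A → F → C → E: max(11, 15, 10, 5, 3) = 15
G → A → F → E: max(2, 10, 11) = 11
G → D → A → F → E: max(11, 15, 10, 11) = 15
G → D → C → E: max(11, 15, 3) = 15
G → A → F → C → E: max(2, 10, 5, 3) = 10
G → E: max(13) = 13
The minimum achievable maximum is 10.

10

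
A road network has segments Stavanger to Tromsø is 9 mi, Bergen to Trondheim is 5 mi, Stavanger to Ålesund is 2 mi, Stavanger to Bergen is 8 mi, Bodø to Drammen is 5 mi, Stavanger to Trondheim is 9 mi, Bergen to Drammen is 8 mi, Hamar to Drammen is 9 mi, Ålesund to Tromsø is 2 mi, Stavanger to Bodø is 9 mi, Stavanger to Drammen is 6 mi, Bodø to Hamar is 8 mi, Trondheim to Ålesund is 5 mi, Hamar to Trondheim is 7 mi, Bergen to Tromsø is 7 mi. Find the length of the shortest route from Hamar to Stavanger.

Some routes from Hamar to Stavanger:
Hamar→Trondheim→Ålesund→Stavanger: 7 + 5 + 2 = 14
Hamar→Bodø→Drammen→Stavanger: 8 + 5 + 6 = 19
Hamar→Bodø→Stavanger: 8 + 9 = 17
Hamar→Trondheim→Stavanger: 7 + 9 = 16
Hamar→Drammen→Stavanger: 9 + 6 = 15
Best route has total 14 mi.

14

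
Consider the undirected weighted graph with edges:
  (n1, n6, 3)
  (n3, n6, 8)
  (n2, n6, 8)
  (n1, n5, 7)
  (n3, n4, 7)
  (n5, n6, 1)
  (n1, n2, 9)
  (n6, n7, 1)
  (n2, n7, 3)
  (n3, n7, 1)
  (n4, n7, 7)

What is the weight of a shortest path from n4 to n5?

9

Checking several routes:
n4 -> n3 -> n6 -> n5: 7 + 8 + 1 = 16
n4 -> n3 -> n7 -> n6 -> n5: 7 + 1 + 1 + 1 = 10
n4 -> n7 -> n6 -> n5: 7 + 1 + 1 = 9
The minimum is 9.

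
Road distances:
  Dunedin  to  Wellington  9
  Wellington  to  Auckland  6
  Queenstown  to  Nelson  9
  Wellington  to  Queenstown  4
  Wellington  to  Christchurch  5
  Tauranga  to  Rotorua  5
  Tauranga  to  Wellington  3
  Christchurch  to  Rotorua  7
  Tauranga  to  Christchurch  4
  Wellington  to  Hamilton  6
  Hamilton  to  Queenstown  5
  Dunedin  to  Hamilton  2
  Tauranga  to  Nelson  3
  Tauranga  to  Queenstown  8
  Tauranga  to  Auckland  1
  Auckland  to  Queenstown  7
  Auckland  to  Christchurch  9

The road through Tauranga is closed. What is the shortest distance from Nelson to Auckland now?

A few of the Nelson→Auckland routes:
Nelson -> Queenstown -> Wellington -> Auckland: 9 + 4 + 6 = 19
Nelson -> Queenstown -> Auckland: 9 + 7 = 16
Nelson -> Queenstown -> Hamilton -> Wellington -> Auckland: 9 + 5 + 6 + 6 = 26
Best route has total 16.

16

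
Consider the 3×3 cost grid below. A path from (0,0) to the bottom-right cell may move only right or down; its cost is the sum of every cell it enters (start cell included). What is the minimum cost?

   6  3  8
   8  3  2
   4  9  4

18

One optimal route is (0,0) (0,1) (1,1) (1,2) (2,2).
Its cost is 6 + 3 + 3 + 2 + 4 = 18.
(Top row then right column would cost 23.)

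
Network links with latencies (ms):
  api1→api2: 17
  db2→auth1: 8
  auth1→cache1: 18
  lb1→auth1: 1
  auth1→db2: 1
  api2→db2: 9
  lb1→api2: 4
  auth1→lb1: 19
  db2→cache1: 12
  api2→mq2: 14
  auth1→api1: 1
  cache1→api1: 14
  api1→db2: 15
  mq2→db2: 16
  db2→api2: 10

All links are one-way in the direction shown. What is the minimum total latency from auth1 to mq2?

25

Comparing a few candidate routes:
auth1→lb1→api2→mq2: 19 + 4 + 14 = 37
auth1→api1→api2→mq2: 1 + 17 + 14 = 32
auth1→db2→api2→mq2: 1 + 10 + 14 = 25
Best route has total 25 ms.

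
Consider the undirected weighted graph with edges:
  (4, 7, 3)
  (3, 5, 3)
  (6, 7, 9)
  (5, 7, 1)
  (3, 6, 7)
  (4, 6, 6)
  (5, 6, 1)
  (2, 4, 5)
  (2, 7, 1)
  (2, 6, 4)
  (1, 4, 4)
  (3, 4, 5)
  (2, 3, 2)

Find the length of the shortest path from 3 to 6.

Some routes from 3 to 6:
3→5→6: 3 + 1 = 4
3→6: 7
3→2→7→5→6: 2 + 1 + 1 + 1 = 5
3→2→6: 2 + 4 = 6
The minimum is 4.

4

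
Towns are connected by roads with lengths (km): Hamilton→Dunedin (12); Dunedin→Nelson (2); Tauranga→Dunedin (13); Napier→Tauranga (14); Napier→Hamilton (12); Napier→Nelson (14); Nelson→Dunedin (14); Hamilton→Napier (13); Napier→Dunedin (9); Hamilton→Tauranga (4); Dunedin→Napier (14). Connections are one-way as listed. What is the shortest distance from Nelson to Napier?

28

Paths from Nelson to Napier:
Nelson - Dunedin - Napier: 14 + 14 = 28
The minimum is 28 km.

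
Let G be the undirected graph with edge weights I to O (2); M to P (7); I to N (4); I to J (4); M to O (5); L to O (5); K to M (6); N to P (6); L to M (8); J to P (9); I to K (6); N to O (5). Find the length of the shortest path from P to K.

Some routes from P to K:
P→N→O→M→K: 6 + 5 + 5 + 6 = 22
P→N→O→I→K: 6 + 5 + 2 + 6 = 19
P→J→I→K: 9 + 4 + 6 = 19
P→M→K: 7 + 6 = 13
P→N→I→K: 6 + 4 + 6 = 16
P→M→O→I→K: 7 + 5 + 2 + 6 = 20
Shortest: 13.

13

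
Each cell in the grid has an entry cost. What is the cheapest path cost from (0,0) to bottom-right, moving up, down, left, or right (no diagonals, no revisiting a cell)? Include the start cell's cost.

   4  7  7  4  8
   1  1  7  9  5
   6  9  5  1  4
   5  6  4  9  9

32

Cheapest: [0,0] → [1,0] → [1,1] → [1,2] → [2,2] → [2,3] → [2,4] → [3,4]
  4 + 1 + 1 + 7 + 5 + 1 + 4 + 9 = 32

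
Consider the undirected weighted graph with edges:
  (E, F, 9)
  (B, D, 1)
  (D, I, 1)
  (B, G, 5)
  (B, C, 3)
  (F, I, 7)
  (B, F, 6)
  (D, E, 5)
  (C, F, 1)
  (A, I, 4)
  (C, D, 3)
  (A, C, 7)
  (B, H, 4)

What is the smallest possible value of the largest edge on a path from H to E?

5

Some routes from H to E:
H-B-F-C-D-E: max(4, 6, 1, 3, 5) = 6
H-B-D-E: max(4, 1, 5) = 5
H-B-C-D-E: max(4, 3, 3, 5) = 5
H-B-F-I-D-E: max(4, 6, 7, 1, 5) = 7
H-B-F-C-A-I-D-E: max(4, 6, 1, 7, 4, 1, 5) = 7
The minimum achievable maximum is 5.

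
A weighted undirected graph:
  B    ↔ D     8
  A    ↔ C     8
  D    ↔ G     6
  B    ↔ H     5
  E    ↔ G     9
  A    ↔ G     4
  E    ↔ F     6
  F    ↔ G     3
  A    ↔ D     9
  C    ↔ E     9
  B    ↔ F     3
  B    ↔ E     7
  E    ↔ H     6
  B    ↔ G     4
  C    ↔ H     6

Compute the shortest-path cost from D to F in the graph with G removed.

11

Checking several routes:
D -> B -> E -> F: 8 + 7 + 6 = 21
D -> B -> F: 8 + 3 = 11
D -> A -> C -> H -> B -> F: 9 + 8 + 6 + 5 + 3 = 31
D -> B -> H -> E -> F: 8 + 5 + 6 + 6 = 25
Best route has total 11.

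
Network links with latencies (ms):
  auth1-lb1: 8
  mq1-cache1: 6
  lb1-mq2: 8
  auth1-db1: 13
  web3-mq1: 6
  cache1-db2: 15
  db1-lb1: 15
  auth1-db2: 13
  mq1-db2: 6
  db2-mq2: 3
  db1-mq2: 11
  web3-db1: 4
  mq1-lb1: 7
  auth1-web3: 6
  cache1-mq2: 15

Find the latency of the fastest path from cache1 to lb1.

13

Checking several routes:
cache1-mq2-lb1: 15 + 8 = 23
cache1-mq1-web3-auth1-lb1: 6 + 6 + 6 + 8 = 26
cache1-mq1-db2-mq2-lb1: 6 + 6 + 3 + 8 = 23
cache1-mq1-lb1: 6 + 7 = 13
Shortest: 13 ms.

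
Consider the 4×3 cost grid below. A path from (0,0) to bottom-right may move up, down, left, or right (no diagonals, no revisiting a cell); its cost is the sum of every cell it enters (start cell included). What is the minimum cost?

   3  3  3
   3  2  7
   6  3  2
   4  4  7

20

Take (0,0)→(0,1)→(1,1)→(2,1)→(2,2)→(3,2) for a total of 3 + 3 + 2 + 3 + 2 + 7 = 20.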